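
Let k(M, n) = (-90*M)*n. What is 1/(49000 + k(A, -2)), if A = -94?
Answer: 1/32080 ≈ 3.1172e-5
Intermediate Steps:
k(M, n) = -90*M*n
1/(49000 + k(A, -2)) = 1/(49000 - 90*(-94)*(-2)) = 1/(49000 - 16920) = 1/32080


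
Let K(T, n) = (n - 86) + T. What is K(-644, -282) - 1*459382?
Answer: -460394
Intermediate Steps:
K(T, n) = -86 + T + n (K(T, n) = (-86 + n) + T = -86 + T + n)
K(-644, -282) - 1*459382 = (-86 - 644 - 282) - 1*459382 = -1012 - 459382 = -460394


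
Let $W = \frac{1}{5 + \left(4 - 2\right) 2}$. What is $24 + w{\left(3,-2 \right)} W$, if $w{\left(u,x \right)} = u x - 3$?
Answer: $23$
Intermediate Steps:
$W = \frac{1}{9}$ ($W = \frac{1}{5 + 2 \cdot 2} = \frac{1}{5 + 4} = \frac{1}{9} \approx 0.11111$)
$w{\left(u,x \right)} = -3 + u x$
$24 + w{\left(3,-2 \right)} W = 24 + \left(-3 + 3 \left(-2\right)\right) \frac{1}{9} = 24 + \left(-3 - 6\right) \frac{1}{9} = 24 - 1 = 23$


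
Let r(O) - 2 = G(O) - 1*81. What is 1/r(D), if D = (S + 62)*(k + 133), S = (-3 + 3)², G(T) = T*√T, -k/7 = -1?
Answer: 79/653972025759 + 17360*√2170/653972025759 ≈ 1.2367e-6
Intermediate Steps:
k = 7 (k = -7*(-1) = 7)
G(T) = T^(3/2)
S = 0 (S = 0² = 0)
D = 8680 (D = (0 + 62)*(7 + 133) = 62*140 = 8680)
r(O) = -79 + O^(3/2) (r(O) = 2 + (O^(3/2) - 1*81) = 2 + (O^(3/2) - 81) = 2 + (-81 + O^(3/2)) = -79 + O^(3/2))
1/r(D) = 1/(-79 + 8680^(3/2)) = 1/(-79 + 17360*√2170)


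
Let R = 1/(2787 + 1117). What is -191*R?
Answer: -191/3904 ≈ -0.048924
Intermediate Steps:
R = 1/3904 ≈ 0.00025615
-191*R = -191*1/3904 = -191/3904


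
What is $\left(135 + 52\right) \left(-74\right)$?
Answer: $-13838$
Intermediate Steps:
$\left(135 + 52\right) \left(-74\right) = 187 \left(-74\right) = -13838$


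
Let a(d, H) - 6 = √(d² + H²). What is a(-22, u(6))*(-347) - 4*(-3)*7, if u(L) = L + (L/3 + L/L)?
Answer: -1998 - 347*√565 ≈ -10246.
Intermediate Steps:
u(L) = 1 + 4*L/3 (u(L) = L + (L*(⅓) + 1) = L + (L/3 + 1) = L + (1 + L/3) = 1 + 4*L/3)
a(d, H) = 6 + √(H² + d²) (a(d, H) = 6 + √(d² + H²) = 6 + √(H² + d²))
a(-22, u(6))*(-347) - 4*(-3)*7 = (6 + √((1 + (4/3)*6)² + (-22)²))*(-347) - 4*(-3)*7 = (6 + √((1 + 8)² + 484))*(-347) + 12*7 = (6 + √(9² + 484))*(-347) + 84 = (6 + √(81 + 484))*(-347) + 84 = (6 + √565)*(-347) + 84 = (-2082 - 347*√565) + 84 = -1998 - 347*√565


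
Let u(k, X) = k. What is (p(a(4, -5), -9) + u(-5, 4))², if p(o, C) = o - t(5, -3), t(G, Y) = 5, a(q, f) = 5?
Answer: 25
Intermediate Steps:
p(o, C) = -5 + o (p(o, C) = o - 1*5 = o - 5 = -5 + o)
(p(a(4, -5), -9) + u(-5, 4))² = ((-5 + 5) - 5)² = (0 - 5)² = (-5)² = 25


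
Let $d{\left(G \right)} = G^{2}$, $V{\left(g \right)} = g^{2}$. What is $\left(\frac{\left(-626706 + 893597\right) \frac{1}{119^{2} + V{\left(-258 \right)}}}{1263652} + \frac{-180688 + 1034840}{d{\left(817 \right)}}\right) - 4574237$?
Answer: $- \frac{381220406645368922153}{83340787390900} \approx -4.5742 \cdot 10^{6}$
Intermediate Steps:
$\left(\frac{\left(-626706 + 893597\right) \frac{1}{119^{2} + V{\left(-258 \right)}}}{1263652} + \frac{-180688 + 1034840}{d{\left(817 \right)}}\right) - 4574237 = \left(\frac{\left(-626706 + 893597\right) \frac{1}{119^{2} + \left(-258\right)^{2}}}{1263652} + \frac{-180688 + 1034840}{817^{2}}\right) - 4574237 = \left(\frac{266891}{14161 + 66564} \cdot \frac{1}{1263652} + \frac{854152}{667489}\right) - 4574237 = \left(\frac{266891}{80725} \cdot \frac{1}{1263652} + 854152 \cdot \frac{1}{667489}\right) - 4574237 = \left(266891 \cdot \frac{1}{80725} \cdot \frac{1}{1263652} + \frac{19864}{15523}\right) - 4574237 = \left(\frac{266891}{80725} \cdot \frac{1}{1263652} + \frac{19864}{15523}\right) - 4574237 = \left(\frac{266891}{102008307700} + \frac{19864}{15523}\right) - 4574237 = \frac{106647219321147}{83340787390900} - 4574237 = - \frac{381220406645368922153}{83340787390900}$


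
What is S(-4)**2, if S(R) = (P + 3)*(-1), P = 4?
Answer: 49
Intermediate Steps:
S(R) = -7 (S(R) = (4 + 3)*(-1) = 7*(-1) = -7)
S(-4)**2 = (-7)**2 = 49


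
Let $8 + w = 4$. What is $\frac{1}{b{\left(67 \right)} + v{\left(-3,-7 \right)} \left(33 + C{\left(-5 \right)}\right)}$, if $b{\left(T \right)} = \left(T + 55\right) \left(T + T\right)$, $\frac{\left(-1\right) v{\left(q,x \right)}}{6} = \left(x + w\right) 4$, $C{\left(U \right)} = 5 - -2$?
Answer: $\frac{1}{26908} \approx 3.7164 \cdot 10^{-5}$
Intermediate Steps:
$w = -4$ ($w = -8 + 4 = -4$)
$C{\left(U \right)} = 7$ ($C{\left(U \right)} = 5 + 2 = 7$)
$v{\left(q,x \right)} = 96 - 24 x$ ($v{\left(q,x \right)} = - 6 \left(x - 4\right) 4 = - 6 \left(-4 + x\right) 4 = - 6 \left(-16 + 4 x\right) = 96 - 24 x$)
$b{\left(T \right)} = 2 T \left(55 + T\right)$ ($b{\left(T \right)} = \left(55 + T\right) 2 T = 2 T \left(55 + T\right)$)
$\frac{1}{b{\left(67 \right)} + v{\left(-3,-7 \right)} \left(33 + C{\left(-5 \right)}\right)} = \frac{1}{2 \cdot 67 \left(55 + 67\right) + \left(96 - -168\right) \left(33 + 7\right)} = \frac{1}{2 \cdot 67 \cdot 122 + \left(96 + 168\right) 40} = \frac{1}{16348 + 264 \cdot 40} = \frac{1}{16348 + 10560} = \frac{1}{26908}$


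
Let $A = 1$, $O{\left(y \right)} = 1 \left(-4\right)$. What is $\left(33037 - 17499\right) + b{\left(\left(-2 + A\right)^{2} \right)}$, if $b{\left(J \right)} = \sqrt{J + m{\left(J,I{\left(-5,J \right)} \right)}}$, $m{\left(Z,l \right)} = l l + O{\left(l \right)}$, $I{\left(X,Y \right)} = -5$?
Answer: $15538 + \sqrt{22} \approx 15543.0$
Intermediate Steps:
$O{\left(y \right)} = -4$
$m{\left(Z,l \right)} = -4 + l^{2}$ ($m{\left(Z,l \right)} = l l - 4 = l^{2} - 4 = -4 + l^{2}$)
$b{\left(J \right)} = \sqrt{21 + J}$ ($b{\left(J \right)} = \sqrt{J - \left(4 - \left(-5\right)^{2}\right)} = \sqrt{J + \left(-4 + 25\right)} = \sqrt{J + 21} = \sqrt{21 + J}$)
$\left(33037 - 17499\right) + b{\left(\left(-2 + A\right)^{2} \right)} = \left(33037 - 17499\right) + \sqrt{21 + \left(-2 + 1\right)^{2}} = 15538 + \sqrt{21 + \left(-1\right)^{2}} = 15538 + \sqrt{21 + 1} = 15538 + \sqrt{22}$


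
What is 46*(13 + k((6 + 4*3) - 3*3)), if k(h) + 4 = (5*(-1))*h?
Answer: -1656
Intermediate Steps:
k(h) = -4 - 5*h (k(h) = -4 + (5*(-1))*h = -4 - 5*h)
46*(13 + k((6 + 4*3) - 3*3)) = 46*(13 + (-4 - 5*((6 + 4*3) - 3*3))) = 46*(13 + (-4 - 5*((6 + 12) - 9))) = 46*(13 + (-4 - 5*(18 - 9))) = 46*(13 + (-4 - 5*9)) = 46*(13 + (-4 - 45)) = 46*(13 - 49) = 46*(-36) = -1656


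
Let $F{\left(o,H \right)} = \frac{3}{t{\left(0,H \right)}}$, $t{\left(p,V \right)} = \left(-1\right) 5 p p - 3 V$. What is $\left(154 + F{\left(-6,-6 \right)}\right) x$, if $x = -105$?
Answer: $- \frac{32375}{2} \approx -16188.0$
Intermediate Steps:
$t{\left(p,V \right)} = - 5 p^{2} - 3 V$ ($t{\left(p,V \right)} = - 5 p p - 3 V = - 5 p^{2} - 3 V$)
$F{\left(o,H \right)} = - \frac{1}{H}$ ($F{\left(o,H \right)} = \frac{3}{- 5 \cdot 0^{2} - 3 H} = \frac{3}{\left(-5\right) 0 - 3 H} = \frac{3}{0 - 3 H} = \frac{3}{\left(-3\right) H} = 3 \left(- \frac{1}{3 H}\right) = - \frac{1}{H}$)
$\left(154 + F{\left(-6,-6 \right)}\right) x = \left(154 - \frac{1}{-6}\right) \left(-105\right) = \left(154 - - \frac{1}{6}\right) \left(-105\right) = \left(154 + \frac{1}{6}\right) \left(-105\right) = \frac{925}{6} \left(-105\right) = - \frac{32375}{2}$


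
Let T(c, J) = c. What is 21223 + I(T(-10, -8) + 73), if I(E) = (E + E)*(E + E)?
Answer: 37099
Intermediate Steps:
I(E) = 4*E² (I(E) = (2*E)*(2*E) = 4*E²)
21223 + I(T(-10, -8) + 73) = 21223 + 4*(-10 + 73)² = 21223 + 4*63² = 21223 + 4*3969 = 21223 + 15876 = 37099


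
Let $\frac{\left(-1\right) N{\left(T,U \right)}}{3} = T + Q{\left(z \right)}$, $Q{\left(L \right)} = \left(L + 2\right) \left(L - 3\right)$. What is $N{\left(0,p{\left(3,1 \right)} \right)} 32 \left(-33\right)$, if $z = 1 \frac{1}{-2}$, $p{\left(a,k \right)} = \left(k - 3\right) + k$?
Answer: $-16632$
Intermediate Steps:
$p{\left(a,k \right)} = -3 + 2 k$ ($p{\left(a,k \right)} = \left(-3 + k\right) + k = -3 + 2 k$)
$z = - \frac{1}{2}$ ($z = 1 \left(- \frac{1}{2}\right) = - \frac{1}{2} \approx -0.5$)
$Q{\left(L \right)} = \left(-3 + L\right) \left(2 + L\right)$ ($Q{\left(L \right)} = \left(2 + L\right) \left(-3 + L\right) = \left(-3 + L\right) \left(2 + L\right)$)
$N{\left(T,U \right)} = \frac{63}{4} - 3 T$ ($N{\left(T,U \right)} = - 3 \left(T - \left(\frac{11}{2} - \frac{1}{4}\right)\right) = - 3 \left(T + \left(-6 + \frac{1}{4} + \frac{1}{2}\right)\right) = - 3 \left(T - \frac{21}{4}\right) = - 3 \left(- \frac{21}{4} + T\right) = \frac{63}{4} - 3 T$)
$N{\left(0,p{\left(3,1 \right)} \right)} 32 \left(-33\right) = \left(\frac{63}{4} - 0\right) 32 \left(-33\right) = \left(\frac{63}{4} + 0\right) 32 \left(-33\right) = \frac{63}{4} \cdot 32 \left(-33\right) = 504 \left(-33\right) = -16632$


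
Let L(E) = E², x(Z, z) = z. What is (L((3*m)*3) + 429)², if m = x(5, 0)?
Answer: 184041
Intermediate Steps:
m = 0
(L((3*m)*3) + 429)² = (((3*0)*3)² + 429)² = ((0*3)² + 429)² = (0² + 429)² = (0 + 429)² = 429² = 184041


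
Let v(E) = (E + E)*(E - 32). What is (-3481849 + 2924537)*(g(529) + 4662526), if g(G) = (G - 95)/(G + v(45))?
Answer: -4414820633373696/1699 ≈ -2.5985e+12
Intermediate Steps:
v(E) = 2*E*(-32 + E) (v(E) = (2*E)*(-32 + E) = 2*E*(-32 + E))
g(G) = (-95 + G)/(1170 + G) (g(G) = (G - 95)/(G + 2*45*(-32 + 45)) = (-95 + G)/(G + 2*45*13) = (-95 + G)/(G + 1170) = (-95 + G)/(1170 + G))
(-3481849 + 2924537)*(g(529) + 4662526) = (-3481849 + 2924537)*((-95 + 529)/(1170 + 529) + 4662526) = -557312*(434/1699 + 4662526) = -557312*7921632108/1699 = -4414820633373696/1699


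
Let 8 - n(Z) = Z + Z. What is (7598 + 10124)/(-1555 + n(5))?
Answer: -17722/1557 ≈ -11.382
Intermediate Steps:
n(Z) = 8 - 2*Z (n(Z) = 8 - (Z + Z) = 8 - 2*Z)
(7598 + 10124)/(-1555 + n(5)) = (7598 + 10124)/(-1555 + (8 - 2*5)) = 17722/(-1555 + (8 - 10)) = 17722/(-1555 - 2) = 17722/(-1557) = 17722*(-1/1557) = -17722/1557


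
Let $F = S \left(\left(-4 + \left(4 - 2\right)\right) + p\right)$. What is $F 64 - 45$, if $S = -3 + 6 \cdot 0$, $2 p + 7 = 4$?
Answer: $627$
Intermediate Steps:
$p = - \frac{3}{2}$ ($p = - \frac{7}{2} + \frac{1}{2} \cdot 4 = - \frac{7}{2} + 2 = - \frac{3}{2} \approx -1.5$)
$S = -3$ ($S = -3 + 0 = -3$)
$F = \frac{21}{2}$ ($F = - 3 \left(\left(-4 + \left(4 - 2\right)\right) - \frac{3}{2}\right) = - 3 \left(\left(-4 + 2\right) - \frac{3}{2}\right) = - 3 \left(-2 - \frac{3}{2}\right) = \left(-3\right) \left(- \frac{7}{2}\right) = \frac{21}{2} \approx 10.5$)
$F 64 - 45 = \frac{21}{2} \cdot 64 - 45 = 672 - 45 = 627$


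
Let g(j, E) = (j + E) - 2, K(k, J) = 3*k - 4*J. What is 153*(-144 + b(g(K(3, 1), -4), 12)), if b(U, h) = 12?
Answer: -20196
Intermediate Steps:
K(k, J) = -4*J + 3*k
g(j, E) = -2 + E + j (g(j, E) = (E + j) - 2 = -2 + E + j)
153*(-144 + b(g(K(3, 1), -4), 12)) = 153*(-144 + 12) = 153*(-132) = -20196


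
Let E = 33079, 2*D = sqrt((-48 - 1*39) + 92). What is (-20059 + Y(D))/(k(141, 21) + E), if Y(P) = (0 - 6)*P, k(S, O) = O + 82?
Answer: -20059/33182 - 3*sqrt(5)/33182 ≈ -0.60472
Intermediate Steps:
k(S, O) = 82 + O
D = sqrt(5)/2 (D = sqrt((-48 - 1*39) + 92)/2 = sqrt((-48 - 39) + 92)/2 = sqrt(-87 + 92)/2 = sqrt(5)/2 ≈ 1.1180)
Y(P) = -6*P
(-20059 + Y(D))/(k(141, 21) + E) = (-20059 - 3*sqrt(5))/((82 + 21) + 33079) = (-20059 - 3*sqrt(5))/(103 + 33079) = (-20059 - 3*sqrt(5))/33182 = (-20059 - 3*sqrt(5))*(1/33182) = -20059/33182 - 3*sqrt(5)/33182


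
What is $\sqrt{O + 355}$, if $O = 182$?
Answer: $\sqrt{537} \approx 23.173$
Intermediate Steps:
$\sqrt{O + 355} = \sqrt{182 + 355} = \sqrt{537}$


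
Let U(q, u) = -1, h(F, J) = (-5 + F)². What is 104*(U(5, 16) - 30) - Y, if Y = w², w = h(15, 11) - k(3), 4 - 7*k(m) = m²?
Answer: -655001/49 ≈ -13367.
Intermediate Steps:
k(m) = 4/7 - m²/7
w = 705/7 (w = (-5 + 15)² - (4/7 - ⅐*3²) = 10² - (4/7 - ⅐*9) = 100 - (4/7 - 9/7) = 100 - 1*(-5/7) = 100 + 5/7 = 705/7 ≈ 100.71)
Y = 497025/49 (Y = (705/7)² = 497025/49 ≈ 10143.)
104*(U(5, 16) - 30) - Y = 104*(-1 - 30) - 1*497025/49 = 104*(-31) - 497025/49 = -3224 - 497025/49 = -655001/49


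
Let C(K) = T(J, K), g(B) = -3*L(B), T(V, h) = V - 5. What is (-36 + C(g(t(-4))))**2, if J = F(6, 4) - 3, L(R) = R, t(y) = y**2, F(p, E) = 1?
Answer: 1849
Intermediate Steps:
J = -2 (J = 1 - 3 = -2)
T(V, h) = -5 + V
g(B) = -3*B
C(K) = -7 (C(K) = -5 - 2 = -7)
(-36 + C(g(t(-4))))**2 = (-36 - 7)**2 = (-43)**2 = 1849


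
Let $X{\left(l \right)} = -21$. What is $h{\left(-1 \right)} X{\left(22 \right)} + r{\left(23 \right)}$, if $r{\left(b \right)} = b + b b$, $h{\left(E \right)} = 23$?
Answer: $69$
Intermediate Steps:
$r{\left(b \right)} = b + b^{2}$
$h{\left(-1 \right)} X{\left(22 \right)} + r{\left(23 \right)} = 23 \left(-21\right) + 23 \left(1 + 23\right) = -483 + 23 \cdot 24 = -483 + 552 = 69$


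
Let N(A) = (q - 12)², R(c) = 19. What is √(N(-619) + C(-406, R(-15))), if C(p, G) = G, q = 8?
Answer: √35 ≈ 5.9161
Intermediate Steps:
N(A) = 16 (N(A) = (8 - 12)² = (-4)² = 16)
√(N(-619) + C(-406, R(-15))) = √(16 + 19) = √35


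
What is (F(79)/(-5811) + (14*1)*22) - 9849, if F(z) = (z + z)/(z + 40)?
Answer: -6597687527/691509 ≈ -9541.0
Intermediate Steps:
F(z) = 2*z/(40 + z) (F(z) = (2*z)/(40 + z) = 2*z/(40 + z))
(F(79)/(-5811) + (14*1)*22) - 9849 = ((2*79/(40 + 79))/(-5811) + (14*1)*22) - 9849 = ((2*79/119)*(-1/5811) + 14*22) - 9849 = ((2*79*(1/119))*(-1/5811) + 308) - 9849 = ((158/119)*(-1/5811) + 308) - 9849 = (-158/691509 + 308) - 9849 = 212984614/691509 - 9849 = -6597687527/691509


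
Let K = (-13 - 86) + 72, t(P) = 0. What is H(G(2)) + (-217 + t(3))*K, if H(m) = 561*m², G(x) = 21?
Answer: 253260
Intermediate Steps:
K = -27 (K = -99 + 72 = -27)
H(G(2)) + (-217 + t(3))*K = 561*21² + (-217 + 0)*(-27) = 561*441 - 217*(-27) = 247401 + 5859 = 253260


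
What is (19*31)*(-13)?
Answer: -7657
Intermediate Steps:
(19*31)*(-13) = 589*(-13) = -7657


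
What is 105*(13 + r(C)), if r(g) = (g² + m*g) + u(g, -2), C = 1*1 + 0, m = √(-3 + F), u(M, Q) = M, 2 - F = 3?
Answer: 1575 + 210*I ≈ 1575.0 + 210.0*I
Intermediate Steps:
F = -1 (F = 2 - 1*3 = 2 - 3 = -1)
m = 2*I (m = √(-3 - 1) = √(-4) = 2*I ≈ 2.0*I)
C = 1 (C = 1 + 0 = 1)
r(g) = g + g² + 2*I*g (r(g) = (g² + (2*I)*g) + g = (g² + 2*I*g) + g = g + g² + 2*I*g)
105*(13 + r(C)) = 105*(13 + 1*(1 + 1 + 2*I)) = 105*(13 + 1*(2 + 2*I)) = 105*(13 + (2 + 2*I)) = 105*(15 + 2*I) = 1575 + 210*I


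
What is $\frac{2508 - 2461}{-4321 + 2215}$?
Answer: $- \frac{47}{2106} \approx -0.022317$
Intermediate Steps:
$\frac{2508 - 2461}{-4321 + 2215} = \frac{47}{-2106} = 47 \left(- \frac{1}{2106}\right) = - \frac{47}{2106}$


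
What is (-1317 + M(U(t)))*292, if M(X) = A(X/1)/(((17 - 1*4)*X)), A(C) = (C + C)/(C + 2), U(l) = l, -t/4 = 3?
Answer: -24996952/65 ≈ -3.8457e+5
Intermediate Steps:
t = -12 (t = -4*3 = -12)
A(C) = 2*C/(2 + C) (A(C) = (2*C)/(2 + C) = 2*C/(2 + C))
M(X) = 2/(13*(2 + X)) (M(X) = (2*(X/1)/(2 + X/1))/(((17 - 1*4)*X)) = (2*(X*1)/(2 + X*1))/(((17 - 4)*X)) = (2*X/(2 + X))/((13*X)) = (2*X/(2 + X))*(1/(13*X)) = 2/(13*(2 + X)))
(-1317 + M(U(t)))*292 = (-1317 + 2/(13*(2 - 12)))*292 = (-1317 + (2/13)/(-10))*292 = (-1317 + (2/13)*(-⅒))*292 = (-1317 - 1/65)*292 = -85606/65*292 = -24996952/65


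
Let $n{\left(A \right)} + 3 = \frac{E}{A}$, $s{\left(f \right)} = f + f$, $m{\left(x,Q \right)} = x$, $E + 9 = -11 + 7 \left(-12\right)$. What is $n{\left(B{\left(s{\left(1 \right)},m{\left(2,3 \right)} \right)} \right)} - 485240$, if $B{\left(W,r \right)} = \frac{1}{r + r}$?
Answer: $-485659$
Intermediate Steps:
$E = -104$ ($E = -9 + \left(-11 + 7 \left(-12\right)\right) = -9 - 95 = -104$)
$s{\left(f \right)} = 2 f$
$B{\left(W,r \right)} = \frac{1}{2 r}$
$n{\left(A \right)} = -3 - \frac{104}{A}$
$n{\left(B{\left(s{\left(1 \right)},m{\left(2,3 \right)} \right)} \right)} - 485240 = \left(-3 - \frac{104}{\frac{1}{2} \cdot \frac{1}{2}}\right) - 485240 = \left(-3 - 104 \frac{1}{\frac{1}{4}}\right) - 485240 = \left(-3 - 416\right) - 485240 = -419 - 485240 = -485659$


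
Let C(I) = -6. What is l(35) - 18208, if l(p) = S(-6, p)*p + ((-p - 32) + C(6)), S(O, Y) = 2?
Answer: -18211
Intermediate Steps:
l(p) = -38 + p (l(p) = 2*p + ((-p - 32) - 6) = 2*p + ((-32 - p) - 6) = 2*p + (-38 - p) = -38 + p)
l(35) - 18208 = (-38 + 35) - 18208 = -3 - 18208 = -18211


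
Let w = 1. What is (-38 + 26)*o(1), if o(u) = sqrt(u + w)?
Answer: -12*sqrt(2) ≈ -16.971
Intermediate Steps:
o(u) = sqrt(1 + u) (o(u) = sqrt(u + 1) = sqrt(1 + u))
(-38 + 26)*o(1) = (-38 + 26)*sqrt(1 + 1) = -12*sqrt(2)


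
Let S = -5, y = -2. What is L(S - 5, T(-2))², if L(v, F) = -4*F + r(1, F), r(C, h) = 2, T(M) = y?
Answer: 100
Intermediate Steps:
T(M) = -2
L(v, F) = 2 - 4*F (L(v, F) = -4*F + 2 = 2 - 4*F)
L(S - 5, T(-2))² = (2 - 4*(-2))² = (2 + 8)² = 10² = 100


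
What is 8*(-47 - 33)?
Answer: -640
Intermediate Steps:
8*(-47 - 33) = 8*(-80) = -640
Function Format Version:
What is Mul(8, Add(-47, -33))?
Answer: -640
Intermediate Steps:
Mul(8, Add(-47, -33)) = Mul(8, -80) = -640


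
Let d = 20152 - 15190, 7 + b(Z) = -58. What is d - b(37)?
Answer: 5027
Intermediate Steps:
b(Z) = -65 (b(Z) = -7 - 58 = -65)
d = 4962
d - b(37) = 4962 - 1*(-65) = 4962 + 65 = 5027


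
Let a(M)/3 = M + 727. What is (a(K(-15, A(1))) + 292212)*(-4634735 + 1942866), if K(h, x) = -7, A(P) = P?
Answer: -792410861268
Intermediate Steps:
a(M) = 2181 + 3*M (a(M) = 3*(M + 727) = 3*(727 + M) = 2181 + 3*M)
(a(K(-15, A(1))) + 292212)*(-4634735 + 1942866) = ((2181 + 3*(-7)) + 292212)*(-4634735 + 1942866) = ((2181 - 21) + 292212)*(-2691869) = (2160 + 292212)*(-2691869) = 294372*(-2691869) = -792410861268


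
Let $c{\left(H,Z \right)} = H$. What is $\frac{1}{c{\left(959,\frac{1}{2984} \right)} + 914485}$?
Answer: $\frac{1}{915444} \approx 1.0924 \cdot 10^{-6}$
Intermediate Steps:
$\frac{1}{c{\left(959,\frac{1}{2984} \right)} + 914485} = \frac{1}{959 + 914485} = \frac{1}{915444}$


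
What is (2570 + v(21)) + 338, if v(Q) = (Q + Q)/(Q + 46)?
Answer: 194878/67 ≈ 2908.6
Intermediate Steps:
v(Q) = 2*Q/(46 + Q) (v(Q) = (2*Q)/(46 + Q) = 2*Q/(46 + Q))
(2570 + v(21)) + 338 = (2570 + 2*21/(46 + 21)) + 338 = (2570 + 2*21/67) + 338 = (2570 + 2*21*(1/67)) + 338 = (2570 + 42/67) + 338 = 172232/67 + 338 = 194878/67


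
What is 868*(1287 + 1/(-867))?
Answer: 968538704/867 ≈ 1.1171e+6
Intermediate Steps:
868*(1287 + 1/(-867)) = 868*(1287 - 1/867) = 868*(1115828/867) = 968538704/867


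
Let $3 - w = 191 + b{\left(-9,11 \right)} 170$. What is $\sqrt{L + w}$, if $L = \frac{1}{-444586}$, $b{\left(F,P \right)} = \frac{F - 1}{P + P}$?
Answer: $\frac{i \sqrt{2648204673078514}}{4890446} \approx 10.523 i$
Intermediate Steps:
$b{\left(F,P \right)} = \frac{-1 + F}{2 P}$
$L = - \frac{1}{444586} \approx -2.2493 \cdot 10^{-6}$
$w = - \frac{1218}{11}$ ($w = 3 - \left(191 + \frac{-1 - 9}{2 \cdot 11} \cdot 170\right) = 3 - \left(191 + \frac{1}{2} \cdot \frac{1}{11} \left(-10\right) 170\right) = 3 - \left(191 - \frac{850}{11}\right) = 3 - \frac{1251}{11} = - \frac{1218}{11} \approx -110.73$)
$\sqrt{L + w} = \sqrt{- \frac{1}{444586} - \frac{1218}{11}} = \sqrt{- \frac{541505759}{4890446}} = \frac{i \sqrt{2648204673078514}}{4890446}$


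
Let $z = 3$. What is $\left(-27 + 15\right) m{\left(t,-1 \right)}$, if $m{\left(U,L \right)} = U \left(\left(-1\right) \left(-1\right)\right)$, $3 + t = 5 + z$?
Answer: $-60$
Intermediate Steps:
$t = 5$ ($t = -3 + \left(5 + 3\right) = -3 + 8 = 5$)
$m{\left(U,L \right)} = U$ ($m{\left(U,L \right)} = U 1 = U$)
$\left(-27 + 15\right) m{\left(t,-1 \right)} = \left(-27 + 15\right) 5 = \left(-12\right) 5 = -60$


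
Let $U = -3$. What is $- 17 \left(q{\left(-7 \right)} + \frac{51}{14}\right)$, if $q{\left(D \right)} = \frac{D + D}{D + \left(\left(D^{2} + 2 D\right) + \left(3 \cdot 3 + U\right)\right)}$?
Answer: $- \frac{769}{14} \approx -54.929$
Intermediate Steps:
$q{\left(D \right)} = \frac{2 D}{6 + D^{2} + 3 D}$ ($q{\left(D \right)} = \frac{D + D}{D + \left(\left(D^{2} + 2 D\right) + \left(3 \cdot 3 - 3\right)\right)} = \frac{2 D}{D + \left(\left(D^{2} + 2 D\right) + \left(9 - 3\right)\right)} = \frac{2 D}{D + \left(\left(D^{2} + 2 D\right) + 6\right)} = \frac{2 D}{D + \left(6 + D^{2} + 2 D\right)} = \frac{2 D}{6 + D^{2} + 3 D}$)
$- 17 \left(q{\left(-7 \right)} + \frac{51}{14}\right) = - 17 \left(2 \left(-7\right) \frac{1}{6 + \left(-7\right)^{2} + 3 \left(-7\right)} + \frac{51}{14}\right) = - 17 \left(2 \left(-7\right) \frac{1}{6 + 49 - 21} + 51 \cdot \frac{1}{14}\right) = - 17 \left(2 \left(-7\right) \frac{1}{34} + \frac{51}{14}\right) = - 17 \left(- \frac{7}{17} + \frac{51}{14}\right) = \left(-17\right) \frac{769}{238} = - \frac{769}{14}$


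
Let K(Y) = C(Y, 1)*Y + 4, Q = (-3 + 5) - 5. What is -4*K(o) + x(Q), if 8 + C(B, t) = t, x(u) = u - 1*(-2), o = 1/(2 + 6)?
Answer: -27/2 ≈ -13.500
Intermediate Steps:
Q = -3 (Q = 2 - 5 = -3)
o = 1/8 ≈ 0.12500
x(u) = 2 + u (x(u) = u + 2 = 2 + u)
C(B, t) = -8 + t
K(Y) = 4 - 7*Y (K(Y) = (-8 + 1)*Y + 4 = -7*Y + 4 = 4 - 7*Y)
-4*K(o) + x(Q) = -4*(4 - 7*1/8) + (2 - 3) = -4*(4 - 7/8) - 1 = -4*25/8 - 1 = -25/2 - 1 = -27/2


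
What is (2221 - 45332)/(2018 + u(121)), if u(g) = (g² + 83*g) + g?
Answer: -43111/26823 ≈ -1.6072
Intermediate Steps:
u(g) = g² + 84*g
(2221 - 45332)/(2018 + u(121)) = (2221 - 45332)/(2018 + 121*(84 + 121)) = -43111/(2018 + 121*205) = -43111/(2018 + 24805) = -43111/26823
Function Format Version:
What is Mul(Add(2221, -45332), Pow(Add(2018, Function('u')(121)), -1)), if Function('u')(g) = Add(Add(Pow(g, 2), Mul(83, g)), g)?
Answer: Rational(-43111, 26823) ≈ -1.6072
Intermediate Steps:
Function('u')(g) = Add(Pow(g, 2), Mul(84, g))
Mul(Add(2221, -45332), Pow(Add(2018, Function('u')(121)), -1)) = Mul(Add(2221, -45332), Pow(Add(2018, Mul(121, Add(84, 121))), -1)) = Mul(-43111, Pow(Add(2018, Mul(121, 205)), -1)) = Mul(-43111, Pow(Add(2018, 24805), -1)) = Mul(-43111, Pow(26823, -1)) = Mul(-43111, Rational(1, 26823)) = Rational(-43111, 26823)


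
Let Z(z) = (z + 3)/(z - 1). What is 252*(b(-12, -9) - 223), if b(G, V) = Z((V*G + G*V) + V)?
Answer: -5761728/103 ≈ -55939.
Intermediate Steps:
Z(z) = (3 + z)/(-1 + z)
b(G, V) = (3 + V + 2*G*V)/(-1 + V + 2*G*V) (b(G, V) = (3 + ((V*G + G*V) + V))/(-1 + ((V*G + G*V) + V)) = (3 + ((G*V + G*V) + V))/(-1 + ((G*V + G*V) + V)) = (3 + (2*G*V + V))/(-1 + (2*G*V + V)) = (3 + (V + 2*G*V))/(-1 + (V + 2*G*V)) = (3 + V + 2*G*V)/(-1 + V + 2*G*V))
252*(b(-12, -9) - 223) = 252*((3 - 9*(1 + 2*(-12)))/(-1 - 9*(1 + 2*(-12))) - 223) = 252*((3 - 9*(1 - 24))/(-1 - 9*(1 - 24)) - 223) = 252*((3 - 9*(-23))/(-1 - 9*(-23)) - 223) = 252*((3 + 207)/(-1 + 207) - 223) = 252*(210/206 - 223) = 252*((1/206)*210 - 223) = 252*(105/103 - 223) = 252*(-22864/103) = -5761728/103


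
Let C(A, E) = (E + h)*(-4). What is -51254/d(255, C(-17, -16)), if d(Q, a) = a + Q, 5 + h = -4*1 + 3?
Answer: -1046/7 ≈ -149.43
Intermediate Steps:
h = -6 (h = -5 + (-4*1 + 3) = -5 + (-4 + 3) = -5 - 1 = -6)
C(A, E) = 24 - 4*E (C(A, E) = (E - 6)*(-4) = (-6 + E)*(-4) = 24 - 4*E)
d(Q, a) = Q + a
-51254/d(255, C(-17, -16)) = -51254/(255 + (24 - 4*(-16))) = -51254/(255 + (24 + 64)) = -51254/(255 + 88) = -51254/343 = -51254*1/343 = -1046/7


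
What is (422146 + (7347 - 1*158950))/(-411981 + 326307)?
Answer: -90181/28558 ≈ -3.1578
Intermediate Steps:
(422146 + (7347 - 1*158950))/(-411981 + 326307) = (422146 + (7347 - 158950))/(-85674) = (422146 - 151603)*(-1/85674) = 270543*(-1/85674) = -90181/28558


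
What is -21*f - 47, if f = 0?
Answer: -47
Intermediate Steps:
-21*f - 47 = -21*0 - 47 = 0 - 47 = -47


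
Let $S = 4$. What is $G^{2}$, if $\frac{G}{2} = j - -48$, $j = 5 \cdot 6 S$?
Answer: $112896$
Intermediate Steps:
$j = 120$ ($j = 5 \cdot 6 \cdot 4 = 30 \cdot 4 = 120$)
$G = 336$ ($G = 2 \left(120 - -48\right) = 2 \left(120 + 48\right) = 2 \cdot 168 = 336$)
$G^{2} = 336^{2} = 112896$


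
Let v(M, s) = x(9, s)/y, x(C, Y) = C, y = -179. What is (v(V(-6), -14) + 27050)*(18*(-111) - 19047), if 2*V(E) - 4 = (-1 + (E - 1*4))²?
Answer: -101898648345/179 ≈ -5.6927e+8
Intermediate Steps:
V(E) = 2 + (-5 + E)²/2 (V(E) = 2 + (-1 + (E - 1*4))²/2 = 2 + (-1 + (E - 4))²/2 = 2 + (-1 + (-4 + E))²/2 = 2 + (-5 + E)²/2)
v(M, s) = -9/179 (v(M, s) = 9/(-179) = 9*(-1/179) = -9/179)
(v(V(-6), -14) + 27050)*(18*(-111) - 19047) = (-9/179 + 27050)*(18*(-111) - 19047) = 4841941*(-1998 - 19047)/179 = (4841941/179)*(-21045) = -101898648345/179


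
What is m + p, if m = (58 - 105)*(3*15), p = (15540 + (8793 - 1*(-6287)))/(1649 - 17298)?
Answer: -33128255/15649 ≈ -2117.0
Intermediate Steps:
p = -30620/15649 (p = (15540 + (8793 + 6287))/(-15649) = (15540 + 15080)*(-1/15649) = 30620*(-1/15649) = -30620/15649 ≈ -1.9567)
m = -2115 (m = -47*45 = -2115)
m + p = -2115 - 30620/15649 = -33128255/15649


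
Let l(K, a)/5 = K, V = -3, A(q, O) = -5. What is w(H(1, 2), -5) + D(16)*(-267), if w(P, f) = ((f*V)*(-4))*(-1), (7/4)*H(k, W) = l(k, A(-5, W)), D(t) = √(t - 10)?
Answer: 60 - 267*√6 ≈ -594.01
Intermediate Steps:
D(t) = √(-10 + t)
l(K, a) = 5*K
H(k, W) = 20*k/7 (H(k, W) = 4*(5*k)/7 = 20*k/7)
w(P, f) = -12*f (w(P, f) = ((f*(-3))*(-4))*(-1) = (-3*f*(-4))*(-1) = (12*f)*(-1) = -12*f)
w(H(1, 2), -5) + D(16)*(-267) = -12*(-5) + √(-10 + 16)*(-267) = 60 + √6*(-267) = 60 - 267*√6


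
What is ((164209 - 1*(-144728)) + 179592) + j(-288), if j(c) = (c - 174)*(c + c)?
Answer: 754641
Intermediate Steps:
j(c) = 2*c*(-174 + c) (j(c) = (-174 + c)*(2*c) = 2*c*(-174 + c))
((164209 - 1*(-144728)) + 179592) + j(-288) = ((164209 - 1*(-144728)) + 179592) + 2*(-288)*(-174 - 288) = ((164209 + 144728) + 179592) + 2*(-288)*(-462) = (308937 + 179592) + 266112 = 488529 + 266112 = 754641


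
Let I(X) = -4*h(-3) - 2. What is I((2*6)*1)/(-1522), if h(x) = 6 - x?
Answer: 19/761 ≈ 0.024967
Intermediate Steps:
I(X) = -38 (I(X) = -4*(6 - 1*(-3)) - 2 = -4*(6 + 3) - 2 = -4*9 - 2 = -36 - 2 = -38)
I((2*6)*1)/(-1522) = -38/(-1522) = -38*(-1/1522) = 19/761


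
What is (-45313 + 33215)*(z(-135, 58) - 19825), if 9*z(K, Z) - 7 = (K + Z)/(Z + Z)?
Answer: 41731173895/174 ≈ 2.3983e+8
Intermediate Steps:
z(K, Z) = 7/9 + (K + Z)/(18*Z) (z(K, Z) = 7/9 + ((K + Z)/(Z + Z))/9 = 7/9 + ((K + Z)/((2*Z)))/9 = 7/9 + ((K + Z)*(1/(2*Z)))/9 = 7/9 + ((K + Z)/(2*Z))/9 = 7/9 + (K + Z)/(18*Z))
(-45313 + 33215)*(z(-135, 58) - 19825) = (-45313 + 33215)*((1/18)*(-135 + 15*58)/58 - 19825) = -12098*((1/18)*(1/58)*(-135 + 870) - 19825) = -12098*((1/18)*(1/58)*735 - 19825) = -12098*(245/348 - 19825) = -12098*(-6898855/348) = 41731173895/174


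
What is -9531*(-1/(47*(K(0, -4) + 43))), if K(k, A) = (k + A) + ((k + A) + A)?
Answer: 9531/1457 ≈ 6.5415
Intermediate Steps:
K(k, A) = 2*k + 3*A (K(k, A) = (A + k) + ((A + k) + A) = (A + k) + (k + 2*A) = 2*k + 3*A)
-9531*(-1/(47*(K(0, -4) + 43))) = -9531*(-1/(47*((2*0 + 3*(-4)) + 43))) = -9531*(-1/(47*((0 - 12) + 43))) = -9531*(-1/(47*(-12 + 43))) = -9531/((-47*31)) = -9531/(-1457) = -9531*(-1/1457) = 9531/1457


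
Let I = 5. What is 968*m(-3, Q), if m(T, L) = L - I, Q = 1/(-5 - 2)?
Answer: -34848/7 ≈ -4978.3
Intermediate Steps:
Q = -1/7 (Q = 1/(-7) = -1/7 ≈ -0.14286)
m(T, L) = -5 + L (m(T, L) = L - 1*5 = L - 5 = -5 + L)
968*m(-3, Q) = 968*(-5 - 1/7) = 968*(-36/7) = -34848/7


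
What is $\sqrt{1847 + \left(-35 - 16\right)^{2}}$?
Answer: $4 \sqrt{278} \approx 66.693$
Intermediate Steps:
$\sqrt{1847 + \left(-35 - 16\right)^{2}} = \sqrt{1847 + \left(-51\right)^{2}} = \sqrt{1847 + 2601} = \sqrt{4448} = 4 \sqrt{278}$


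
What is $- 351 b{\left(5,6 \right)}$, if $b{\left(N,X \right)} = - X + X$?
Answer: $0$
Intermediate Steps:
$b{\left(N,X \right)} = 0$
$- 351 b{\left(5,6 \right)} = \left(-351\right) 0 = 0$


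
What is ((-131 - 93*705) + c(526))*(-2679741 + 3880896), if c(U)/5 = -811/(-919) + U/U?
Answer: -72508891499970/919 ≈ -7.8900e+10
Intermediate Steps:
c(U) = 8650/919 (c(U) = 5*(-811/(-919) + U/U) = 5*(-811*(-1/919) + 1) = 5*(811/919 + 1) = 5*(1730/919) = 8650/919)
((-131 - 93*705) + c(526))*(-2679741 + 3880896) = ((-131 - 93*705) + 8650/919)*(-2679741 + 3880896) = ((-131 - 65565) + 8650/919)*1201155 = (-65696 + 8650/919)*1201155 = -60365974/919*1201155 = -72508891499970/919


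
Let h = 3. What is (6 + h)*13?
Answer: 117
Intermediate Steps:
(6 + h)*13 = (6 + 3)*13 = 9*13 = 117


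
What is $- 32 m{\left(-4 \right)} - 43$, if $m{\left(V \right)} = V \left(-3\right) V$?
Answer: $1493$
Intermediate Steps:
$m{\left(V \right)} = - 3 V^{2}$ ($m{\left(V \right)} = - 3 V V = - 3 V^{2}$)
$- 32 m{\left(-4 \right)} - 43 = - 32 \left(- 3 \left(-4\right)^{2}\right) - 43 = - 32 \left(\left(-3\right) 16\right) - 43 = \left(-32\right) \left(-48\right) - 43 = 1536 - 43 = 1493$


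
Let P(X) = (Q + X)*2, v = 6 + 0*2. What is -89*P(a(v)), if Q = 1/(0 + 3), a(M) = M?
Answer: -3382/3 ≈ -1127.3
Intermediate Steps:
v = 6 (v = 6 + 0 = 6)
Q = 1/3 ≈ 0.33333
P(X) = 2/3 + 2*X (P(X) = (1/3 + X)*2 = 2/3 + 2*X)
-89*P(a(v)) = -89*(2/3 + 2*6) = -89*(2/3 + 12) = -89*38/3 = -3382/3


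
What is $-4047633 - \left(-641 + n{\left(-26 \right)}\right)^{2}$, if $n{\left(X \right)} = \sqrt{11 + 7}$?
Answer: $-4458532 + 3846 \sqrt{2} \approx -4.4531 \cdot 10^{6}$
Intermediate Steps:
$n{\left(X \right)} = 3 \sqrt{2}$ ($n{\left(X \right)} = \sqrt{18} = 3 \sqrt{2}$)
$-4047633 - \left(-641 + n{\left(-26 \right)}\right)^{2} = -4047633 - \left(-641 + 3 \sqrt{2}\right)^{2}$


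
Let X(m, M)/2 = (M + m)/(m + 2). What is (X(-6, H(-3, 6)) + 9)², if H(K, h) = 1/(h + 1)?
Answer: 27889/196 ≈ 142.29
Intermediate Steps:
H(K, h) = 1/(1 + h)
X(m, M) = 2*(M + m)/(2 + m) (X(m, M) = 2*((M + m)/(m + 2)) = 2*((M + m)/(2 + m)) = 2*(M + m)/(2 + m))
(X(-6, H(-3, 6)) + 9)² = (2*(1/(1 + 6) - 6)/(2 - 6) + 9)² = (2*(1/7 - 6)/(-4) + 9)² = (2*(-¼)*(⅐ - 6) + 9)² = (2*(-¼)*(-41/7) + 9)² = (41/14 + 9)² = (167/14)² = 27889/196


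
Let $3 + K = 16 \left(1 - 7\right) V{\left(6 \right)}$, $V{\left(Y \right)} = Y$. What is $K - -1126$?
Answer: $547$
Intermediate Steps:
$K = -579$ ($K = -3 + 16 \left(1 - 7\right) 6 = -3 + 16 \left(-6\right) 6 = -3 - 576 = -579$)
$K - -1126 = -579 - -1126 = -579 + 1126 = 547$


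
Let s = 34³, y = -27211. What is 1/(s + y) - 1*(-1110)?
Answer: 13423231/12093 ≈ 1110.0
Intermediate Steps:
s = 39304
1/(s + y) - 1*(-1110) = 1/(39304 - 27211) - 1*(-1110) = 1/12093 + 1110 = 13423231/12093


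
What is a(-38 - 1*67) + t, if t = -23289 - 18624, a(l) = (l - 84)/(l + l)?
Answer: -419121/10 ≈ -41912.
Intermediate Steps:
a(l) = (-84 + l)/(2*l) (a(l) = (-84 + l)/((2*l)) = (-84 + l)*(1/(2*l)) = (-84 + l)/(2*l))
t = -41913
a(-38 - 1*67) + t = (-84 + (-38 - 1*67))/(2*(-38 - 1*67)) - 41913 = (-84 + (-38 - 67))/(2*(-38 - 67)) - 41913 = (½)*(-84 - 105)/(-105) - 41913 = (½)*(-1/105)*(-189) - 41913 = 9/10 - 41913 = -419121/10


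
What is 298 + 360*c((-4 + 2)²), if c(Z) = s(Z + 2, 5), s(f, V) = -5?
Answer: -1502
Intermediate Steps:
c(Z) = -5
298 + 360*c((-4 + 2)²) = 298 + 360*(-5) = 298 - 1800 = -1502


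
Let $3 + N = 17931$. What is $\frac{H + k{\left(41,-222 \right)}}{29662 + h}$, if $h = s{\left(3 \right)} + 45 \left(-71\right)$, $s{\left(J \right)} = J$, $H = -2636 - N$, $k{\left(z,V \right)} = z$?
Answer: $- \frac{20523}{26470} \approx -0.77533$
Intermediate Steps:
$N = 17928$ ($N = -3 + 17931 = 17928$)
$H = -20564$ ($H = -2636 - 17928 = -20564$)
$h = -3192$ ($h = 3 + 45 \left(-71\right) = 3 - 3195 = -3192$)
$\frac{H + k{\left(41,-222 \right)}}{29662 + h} = \frac{-20564 + 41}{29662 - 3192} = - \frac{20523}{26470}$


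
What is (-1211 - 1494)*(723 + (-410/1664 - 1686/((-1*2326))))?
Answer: -1893633434945/967616 ≈ -1.9570e+6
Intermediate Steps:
(-1211 - 1494)*(723 + (-410/1664 - 1686/((-1*2326)))) = -2705*(723 + (-410*1/1664 - 1686/(-2326))) = -2705*(723 + (-205/832 - 1686*(-1/2326))) = -2705*(723 + (-205/832 + 843/1163)) = -2705*(723 + 462961/967616) = -2705*700049329/967616 = -1893633434945/967616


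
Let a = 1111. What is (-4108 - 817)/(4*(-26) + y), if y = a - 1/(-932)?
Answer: -183604/37541 ≈ -4.8908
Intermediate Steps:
y = 1035453/932 (y = 1111 - 1/(-932) = 1111 - 1*(-1/932) = 1111 + 1/932 = 1035453/932 ≈ 1111.0)
(-4108 - 817)/(4*(-26) + y) = (-4108 - 817)/(4*(-26) + 1035453/932) = -4925/(-104 + 1035453/932) = -4925/938525/932 = -4925*932/938525 = -183604/37541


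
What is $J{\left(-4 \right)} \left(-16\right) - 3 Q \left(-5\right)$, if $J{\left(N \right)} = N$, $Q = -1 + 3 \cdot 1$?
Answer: $1920$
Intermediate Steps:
$Q = 2$ ($Q = -1 + 3 = 2$)
$J{\left(-4 \right)} \left(-16\right) - 3 Q \left(-5\right) = \left(-4\right) \left(-16\right) \left(-3\right) 2 \left(-5\right) = 64 \left(\left(-6\right) \left(-5\right)\right) = 64 \cdot 30 = 1920$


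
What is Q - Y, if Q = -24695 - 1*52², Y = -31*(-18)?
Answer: -27957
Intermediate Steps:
Y = 558
Q = -27399 (Q = -24695 - 1*2704 = -24695 - 2704 = -27399)
Q - Y = -27399 - 1*558 = -27399 - 558 = -27957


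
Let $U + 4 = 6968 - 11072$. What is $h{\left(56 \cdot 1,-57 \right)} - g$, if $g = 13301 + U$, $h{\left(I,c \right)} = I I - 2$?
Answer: $-6059$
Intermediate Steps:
$U = -4108$ ($U = -4 + \left(6968 - 11072\right) = -4 - 4104 = -4108$)
$h{\left(I,c \right)} = -2 + I^{2}$ ($h{\left(I,c \right)} = I^{2} - 2 = -2 + I^{2}$)
$g = 9193$ ($g = 13301 - 4108 = 9193$)
$h{\left(56 \cdot 1,-57 \right)} - g = \left(-2 + \left(56 \cdot 1\right)^{2}\right) - 9193 = \left(-2 + 56^{2}\right) - 9193 = \left(-2 + 3136\right) - 9193 = 3134 - 9193 = -6059$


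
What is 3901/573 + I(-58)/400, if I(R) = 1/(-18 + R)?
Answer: 118589827/17419200 ≈ 6.8080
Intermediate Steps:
3901/573 + I(-58)/400 = 3901/573 + 1/(-18 - 58*400) = 3901*(1/573) + (1/400)/(-76) = 3901/573 - 1/76*1/400 = 3901/573 - 1/30400 = 118589827/17419200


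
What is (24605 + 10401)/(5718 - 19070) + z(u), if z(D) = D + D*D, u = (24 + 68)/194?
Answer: -120770999/62814484 ≈ -1.9227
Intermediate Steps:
u = 46/97 (u = 92*(1/194) = 46/97 ≈ 0.47423)
z(D) = D + D**2
(24605 + 10401)/(5718 - 19070) + z(u) = (24605 + 10401)/(5718 - 19070) + 46*(1 + 46/97)/97 = 35006/(-13352) + (46/97)*(143/97) = 35006*(-1/13352) + 6578/9409 = -17503/6676 + 6578/9409 = -120770999/62814484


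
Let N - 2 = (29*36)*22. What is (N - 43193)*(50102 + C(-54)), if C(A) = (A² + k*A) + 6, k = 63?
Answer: -1003505706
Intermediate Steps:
C(A) = 6 + A² + 63*A (C(A) = (A² + 63*A) + 6 = 6 + A² + 63*A)
N = 22970 (N = 2 + (29*36)*22 = 2 + 1044*22 = 2 + 22968 = 22970)
(N - 43193)*(50102 + C(-54)) = (22970 - 43193)*(50102 + (6 + (-54)² + 63*(-54))) = -20223*(50102 + (6 + 2916 - 3402)) = -20223*(50102 - 480) = -20223*49622 = -1003505706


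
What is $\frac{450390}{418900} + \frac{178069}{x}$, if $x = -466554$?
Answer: $\frac{3388453799}{4885986765} \approx 0.6935$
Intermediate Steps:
$\frac{450390}{418900} + \frac{178069}{x} = \frac{450390}{418900} + \frac{178069}{-466554} = 450390 \cdot \frac{1}{418900} + 178069 \left(- \frac{1}{466554}\right) = \frac{45039}{41890} - \frac{178069}{466554} = \frac{3388453799}{4885986765}$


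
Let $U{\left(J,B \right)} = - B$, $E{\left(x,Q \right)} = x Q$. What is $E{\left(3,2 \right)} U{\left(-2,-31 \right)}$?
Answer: $186$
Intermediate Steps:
$E{\left(x,Q \right)} = Q x$
$E{\left(3,2 \right)} U{\left(-2,-31 \right)} = 2 \cdot 3 \left(\left(-1\right) \left(-31\right)\right) = 6 \cdot 31 = 186$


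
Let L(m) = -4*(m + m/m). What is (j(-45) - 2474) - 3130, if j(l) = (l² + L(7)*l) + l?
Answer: -2184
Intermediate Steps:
L(m) = -4 - 4*m (L(m) = -4*(m + 1) = -4*(1 + m) = -4 - 4*m)
j(l) = l² - 31*l (j(l) = (l² + (-4 - 4*7)*l) + l = (l² + (-4 - 28)*l) + l = (l² - 32*l) + l = l² - 31*l)
(j(-45) - 2474) - 3130 = (-45*(-31 - 45) - 2474) - 3130 = (-45*(-76) - 2474) - 3130 = (3420 - 2474) - 3130 = 946 - 3130 = -2184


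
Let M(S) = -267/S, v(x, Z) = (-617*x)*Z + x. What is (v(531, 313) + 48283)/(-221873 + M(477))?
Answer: 16297251483/35277896 ≈ 461.97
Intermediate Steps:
v(x, Z) = x - 617*Z*x (v(x, Z) = -617*Z*x + x = x - 617*Z*x)
(v(531, 313) + 48283)/(-221873 + M(477)) = (531*(1 - 617*313) + 48283)/(-221873 - 267/477) = (531*(1 - 193121) + 48283)/(-221873 - 267*1/477) = (531*(-193120) + 48283)/(-221873 - 89/159) = (-102546720 + 48283)/(-35277896/159) = -102498437*(-159/35277896) = 16297251483/35277896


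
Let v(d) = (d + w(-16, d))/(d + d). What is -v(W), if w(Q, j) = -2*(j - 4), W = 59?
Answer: 51/118 ≈ 0.43220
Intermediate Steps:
w(Q, j) = 8 - 2*j (w(Q, j) = -2*(-4 + j) = 8 - 2*j)
v(d) = (8 - d)/(2*d) (v(d) = (d + (8 - 2*d))/(d + d) = (8 - d)/((2*d)) = (8 - d)*(1/(2*d)) = (8 - d)/(2*d))
-v(W) = -(8 - 1*59)/(2*59) = -(8 - 59)/(2*59) = -(-51)/(2*59) = -1*(-51/118) = 51/118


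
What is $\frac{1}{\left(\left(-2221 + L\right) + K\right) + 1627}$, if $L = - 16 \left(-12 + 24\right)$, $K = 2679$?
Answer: $\frac{1}{1893} \approx 0.00052826$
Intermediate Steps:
$L = -192$ ($L = \left(-16\right) 12 = -192$)
$\frac{1}{\left(\left(-2221 + L\right) + K\right) + 1627} = \frac{1}{\left(\left(-2221 - 192\right) + 2679\right) + 1627} = \frac{1}{\left(-2413 + 2679\right) + 1627} = \frac{1}{266 + 1627} = \frac{1}{1893}$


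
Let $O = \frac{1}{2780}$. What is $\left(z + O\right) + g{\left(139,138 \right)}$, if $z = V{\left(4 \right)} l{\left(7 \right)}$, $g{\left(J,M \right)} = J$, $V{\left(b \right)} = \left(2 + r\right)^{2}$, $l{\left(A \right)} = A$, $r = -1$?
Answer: $\frac{405881}{2780} \approx 146.0$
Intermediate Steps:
$V{\left(b \right)} = 1$ ($V{\left(b \right)} = \left(2 - 1\right)^{2} = 1^{2} = 1$)
$z = 7$ ($z = 1 \cdot 7 = 7$)
$O = \frac{1}{2780} \approx 0.00035971$
$\left(z + O\right) + g{\left(139,138 \right)} = \left(7 + \frac{1}{2780}\right) + 139 = \frac{19461}{2780} + 139 = \frac{405881}{2780}$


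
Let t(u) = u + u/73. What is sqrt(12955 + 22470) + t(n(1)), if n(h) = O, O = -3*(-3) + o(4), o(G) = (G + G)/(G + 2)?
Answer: 2294/219 + 5*sqrt(1417) ≈ 198.69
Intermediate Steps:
o(G) = 2*G/(2 + G) (o(G) = (2*G)/(2 + G) = 2*G/(2 + G))
O = 31/3 (O = -3*(-3) + 2*4/(2 + 4) = 9 + 2*4/6 = 9 + 2*4*(1/6) = 9 + 4/3 = 31/3 ≈ 10.333)
n(h) = 31/3
t(u) = 74*u/73 (t(u) = u + u*(1/73) = u + u/73 = 74*u/73)
sqrt(12955 + 22470) + t(n(1)) = sqrt(12955 + 22470) + (74/73)*(31/3) = sqrt(35425) + 2294/219 = 5*sqrt(1417) + 2294/219 = 2294/219 + 5*sqrt(1417)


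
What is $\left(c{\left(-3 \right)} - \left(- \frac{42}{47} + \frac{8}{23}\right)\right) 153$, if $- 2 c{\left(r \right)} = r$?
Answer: $\frac{676719}{2162} \approx 313.01$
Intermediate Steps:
$c{\left(r \right)} = - \frac{r}{2}$
$\left(c{\left(-3 \right)} - \left(- \frac{42}{47} + \frac{8}{23}\right)\right) 153 = \left(\left(- \frac{1}{2}\right) \left(-3\right) - \left(- \frac{42}{47} + \frac{8}{23}\right)\right) 153 = \left(\frac{3}{2} - - \frac{590}{1081}\right) 153 = \left(\frac{3}{2} + \left(\frac{42}{47} - \frac{8}{23}\right)\right) 153 = \left(\frac{3}{2} + \frac{590}{1081}\right) 153 = \frac{4423}{2162} \cdot 153 = \frac{676719}{2162}$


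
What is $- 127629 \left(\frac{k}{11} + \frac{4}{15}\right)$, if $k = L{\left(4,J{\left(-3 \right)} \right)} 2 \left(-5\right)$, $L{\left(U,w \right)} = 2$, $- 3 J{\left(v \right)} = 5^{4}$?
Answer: $\frac{10891008}{55} \approx 1.9802 \cdot 10^{5}$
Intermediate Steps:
$J{\left(v \right)} = - \frac{625}{3}$ ($J{\left(v \right)} = - \frac{5^{4}}{3} = \left(- \frac{1}{3}\right) 625 = - \frac{625}{3}$)
$k = -20$ ($k = 2 \cdot 2 \left(-5\right) = 4 \left(-5\right) = -20$)
$- 127629 \left(\frac{k}{11} + \frac{4}{15}\right) = - 127629 \left(- \frac{20}{11} + \frac{4}{15}\right) = \left(-127629\right) \left(- \frac{256}{165}\right) = \frac{10891008}{55}$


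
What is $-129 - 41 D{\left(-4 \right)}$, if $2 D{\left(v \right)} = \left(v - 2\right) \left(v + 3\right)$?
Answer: $-252$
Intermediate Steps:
$D{\left(v \right)} = \frac{\left(-2 + v\right) \left(3 + v\right)}{2}$ ($D{\left(v \right)} = \frac{\left(v - 2\right) \left(v + 3\right)}{2} = \frac{\left(-2 + v\right) \left(3 + v\right)}{2}$)
$-129 - 41 D{\left(-4 \right)} = -129 - 41 \left(-3 + \frac{1}{2} \left(-4\right) + \frac{\left(-4\right)^{2}}{2}\right) = -129 - 41 \left(-3 - 2 + \frac{1}{2} \cdot 16\right) = -129 - 41 \left(-3 - 2 + 8\right) = -129 - 123 = -252$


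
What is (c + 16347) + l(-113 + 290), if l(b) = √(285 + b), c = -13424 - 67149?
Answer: -64226 + √462 ≈ -64205.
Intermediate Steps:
c = -80573
(c + 16347) + l(-113 + 290) = (-80573 + 16347) + √(285 + (-113 + 290)) = -64226 + √(285 + 177) = -64226 + √462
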